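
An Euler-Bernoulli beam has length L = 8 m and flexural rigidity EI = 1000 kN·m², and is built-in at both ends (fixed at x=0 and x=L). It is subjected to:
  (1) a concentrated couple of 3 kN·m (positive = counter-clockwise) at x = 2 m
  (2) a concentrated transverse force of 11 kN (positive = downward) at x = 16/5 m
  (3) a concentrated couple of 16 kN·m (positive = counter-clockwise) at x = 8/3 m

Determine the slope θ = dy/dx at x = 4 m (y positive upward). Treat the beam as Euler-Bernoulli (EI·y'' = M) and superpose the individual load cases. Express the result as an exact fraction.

Load 1 — applied couple M₀=3 kN·m at a=2 m (b=L-a=6):
  θ_1 = (R_Ax²/2 - M_Ax - M₀(x-a))/EI  [x>a] with R_A=27/64, M_A=-9/16 = ((27/64)·4²/2 - (-9/16)·4 - 3·(4-2))/1000 = -3/8000 rad
Load 2 — point force P=11 kN at a=16/5 m (b=L-a=24/5):
  θ_2 = Pa²(L-x)(2bL-(3b+a)(L-x))/(2L³EI)  [x>a] = 11·(16/5)²·(8-4)·(2·(24/5)·8-(3·(24/5)+(16/5))·(8-4))/(2·8³·1000) = 44/15625 rad
Load 3 — applied couple M₀=16 kN·m at a=8/3 m (b=L-a=16/3):
  θ_3 = (R_Ax²/2 - M_Ax - M₀(x-a))/EI  [x>a] with R_A=8/3, M_A=0 = ((8/3)·4²/2 - 0·4 - 16·(4-(8/3)))/1000 = 0 rad
Superposition: θ = Σ θ_i = 2441/1000000 rad ≈ 0.002441 rad

θ(4) = 2441/1000000 rad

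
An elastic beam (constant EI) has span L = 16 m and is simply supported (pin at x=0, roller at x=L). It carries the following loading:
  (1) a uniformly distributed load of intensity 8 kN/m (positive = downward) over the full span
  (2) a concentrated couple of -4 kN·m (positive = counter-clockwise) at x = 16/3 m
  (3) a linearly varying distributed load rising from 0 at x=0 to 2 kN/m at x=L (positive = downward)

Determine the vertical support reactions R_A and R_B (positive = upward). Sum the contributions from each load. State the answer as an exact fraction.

Load 1 — uniform load w=8 kN/m over full span:
  R_A = wL/2 = 8·16/2 = 64 kN
  R_B = wL/2 = 8·16/2 = 64 kN
Load 2 — applied couple M₀=-4 kN·m at a=16/3 m (b=L-a=32/3):
  R_A = M₀/L = (-4)/16 = -1/4 kN
  R_B = -M₀/L = -(-4)/16 = 1/4 kN
Load 3 — triangular load w₀=2 kN/m (0→w₀ over full span):
  R_A = w₀L/6 = 2·16/6 = 16/3 kN
  R_B = w₀L/3 = 2·16/3 = 32/3 kN
Superposition: R_A = 829/12 kN, R_B = 899/12 kN

R_A = 829/12 kN, R_B = 899/12 kN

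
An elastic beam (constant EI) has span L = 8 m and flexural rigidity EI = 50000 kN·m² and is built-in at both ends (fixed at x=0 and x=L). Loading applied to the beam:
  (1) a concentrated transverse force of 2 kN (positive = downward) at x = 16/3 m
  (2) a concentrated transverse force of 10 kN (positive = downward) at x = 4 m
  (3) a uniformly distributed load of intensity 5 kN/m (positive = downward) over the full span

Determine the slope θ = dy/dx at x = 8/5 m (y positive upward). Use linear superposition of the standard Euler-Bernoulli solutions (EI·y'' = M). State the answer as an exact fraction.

Load 1 — point force P=2 kN at a=16/3 m (b=L-a=8/3):
  θ_1 = -Pb²x(2aL-(3a+b)x)/(2L³EI)  [x≤a] = -2·(8/3)²·(8/5)·(2·(16/3)·8-(3·(16/3)+(8/3))·(8/5))/(2·8³·50000) = -52/2109375 rad
Load 2 — point force P=10 kN at a=4 m (b=L-a=4):
  θ_2 = -Pb²x(2aL-(3a+b)x)/(2L³EI)  [x≤a] = -10·4²·(8/5)·(2·4·8-(3·4+4)·(8/5))/(2·8³·50000) = -3/15625 rad
Load 3 — uniform load w=5 kN/m over full span:
  θ_3 = -wx(L-x)(L-2x)/(12EI) = -5·(8/5)·(8-(8/5))·(8-2·(8/5))/(12·50000) = -32/78125 rad
Superposition: θ = Σ θ_i = -1321/2109375 rad ≈ -0.000626 rad

θ(8/5) = -1321/2109375 rad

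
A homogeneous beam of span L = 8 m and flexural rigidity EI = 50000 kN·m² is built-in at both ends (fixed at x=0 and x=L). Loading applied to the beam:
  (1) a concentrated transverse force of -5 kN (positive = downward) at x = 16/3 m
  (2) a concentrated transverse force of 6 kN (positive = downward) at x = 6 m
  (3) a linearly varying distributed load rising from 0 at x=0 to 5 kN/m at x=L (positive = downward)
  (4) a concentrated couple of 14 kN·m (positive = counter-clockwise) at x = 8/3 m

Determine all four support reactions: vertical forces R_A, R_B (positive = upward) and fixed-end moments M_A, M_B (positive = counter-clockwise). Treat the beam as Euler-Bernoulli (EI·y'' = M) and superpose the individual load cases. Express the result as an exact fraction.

R_A = 3445/432 kN, M_A = 1075/108 kN·m, R_B = 5627/432 kN, M_B = -1313/108 kN·m

Load 1 — point force P=-5 kN at a=16/3 m (b=L-a=8/3):
  R_A = Pb²(3a+b)/L³ = (-5)·(8/3)²·(3·(16/3)+(8/3))/8³ = -35/27 kN
  M_A = Pab²/L² = (-5)·(16/3)·(8/3)²/8² = -80/27 kN·m
  R_B = Pa²(a+3b)/L³ = (-5)·(16/3)²·((16/3)+3·(8/3))/8³ = -100/27 kN
  M_B = -Pa²b/L² = -(-5)·(16/3)²·(8/3)/8² = 160/27 kN·m
Load 2 — point force P=6 kN at a=6 m (b=L-a=2):
  R_A = Pb²(3a+b)/L³ = 6·2²·(3·6+2)/8³ = 15/16 kN
  M_A = Pab²/L² = 6·6·2²/8² = 9/4 kN·m
  R_B = Pa²(a+3b)/L³ = 6·6²·(6+3·2)/8³ = 81/16 kN
  M_B = -Pa²b/L² = -6·6²·2/8² = -27/4 kN·m
Load 3 — triangular load w₀=5 kN/m (0→w₀ over full span):
  R_A = 3w₀L/20 = 3·5·8/20 = 6 kN
  M_A = w₀L²/30 = 5·8²/30 = 32/3 kN·m
  R_B = 7w₀L/20 = 7·5·8/20 = 14 kN
  M_B = -w₀L²/20 = -5·8²/20 = -16 kN·m
Load 4 — applied couple M₀=14 kN·m at a=8/3 m (b=L-a=16/3):
  R_A = 6M₀ab/L³ = 6·14·(8/3)·(16/3)/8³ = 7/3 kN
  M_A = M₀b(2a-b)/L² = 14·(16/3)·(2·(8/3)-(16/3))/8² = 0 kN·m
  R_B = -6M₀ab/L³ = -6·14·(8/3)·(16/3)/8³ = -7/3 kN
  M_B = M₀a(2b-a)/L² = 14·(8/3)·(2·(16/3)-(8/3))/8² = 14/3 kN·m
Superposition: R_A = 3445/432 kN, M_A = 1075/108 kN·m, R_B = 5627/432 kN, M_B = -1313/108 kN·m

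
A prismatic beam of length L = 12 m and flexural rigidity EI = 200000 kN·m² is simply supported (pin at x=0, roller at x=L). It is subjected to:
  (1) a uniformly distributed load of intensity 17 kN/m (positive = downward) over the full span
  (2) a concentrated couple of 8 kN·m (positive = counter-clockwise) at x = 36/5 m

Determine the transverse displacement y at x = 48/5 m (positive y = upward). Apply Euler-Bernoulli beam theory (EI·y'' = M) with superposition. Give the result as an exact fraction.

Load 1 — uniform load w=17 kN/m over full span:
  y_1 = -wx(L³-2Lx²+x³)/(24EI) = -17·(48/5)·(12³-2·12·(48/5)²+(48/5)³)/(24·200000) = -26622/1953125 m
Load 2 — applied couple M₀=8 kN·m at a=36/5 m (b=L-a=24/5):
  y_2 = (M₀x³/(6L)-M₀(x-a)²/2+C₁x)/EI  [x>a] with C₁=M₀(3b²-L²)/(6L)=-208/25 = (8·(48/5)³/(6·12)-8·((48/5)-(36/5))²/2+(-208/25)·(48/5))/200000 = -9/390625 m
Superposition: y = Σ y_i = -26667/1953125 m ≈ -0.013654 m

y(48/5) = -26667/1953125 m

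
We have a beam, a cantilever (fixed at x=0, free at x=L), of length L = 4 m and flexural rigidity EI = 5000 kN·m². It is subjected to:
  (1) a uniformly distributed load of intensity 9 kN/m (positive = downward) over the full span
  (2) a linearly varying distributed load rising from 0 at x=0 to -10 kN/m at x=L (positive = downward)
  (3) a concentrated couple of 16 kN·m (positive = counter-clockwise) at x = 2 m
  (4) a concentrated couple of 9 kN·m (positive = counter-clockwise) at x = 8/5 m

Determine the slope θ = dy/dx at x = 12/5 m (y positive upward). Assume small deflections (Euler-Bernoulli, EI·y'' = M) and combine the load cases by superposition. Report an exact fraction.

Load 1 — uniform load w=9 kN/m over full span:
  θ_1 = -wx(x²-3Lx+3L²)/(6EI) = -9·(12/5)·((12/5)²-3·4·(12/5)+3·4²)/(6·5000) = -1404/78125 rad
Load 2 — triangular load w₀=-10 kN/m (0→w₀ over full span):
  θ_2 = (w₀Lx²/4-w₀L²x/3-w₀x⁴/(24L))/EI = ((-10)·4·(12/5)²/4-(-10)·4²·(12/5)/3-(-10)·(12/5)⁴/(24·4))/5000 = 1154/78125 rad
Load 3 — applied couple M₀=16 kN·m at a=2 m (b=L-a=2):
  θ_3 = M₀a/EI  [x>a] = 16·2/5000 = 4/625 rad
Load 4 — applied couple M₀=9 kN·m at a=8/5 m (b=L-a=12/5):
  θ_4 = M₀a/EI  [x>a] = 9·(8/5)/5000 = 9/3125 rad
Superposition: θ = Σ θ_i = 19/3125 rad ≈ 0.006080 rad

θ(12/5) = 19/3125 rad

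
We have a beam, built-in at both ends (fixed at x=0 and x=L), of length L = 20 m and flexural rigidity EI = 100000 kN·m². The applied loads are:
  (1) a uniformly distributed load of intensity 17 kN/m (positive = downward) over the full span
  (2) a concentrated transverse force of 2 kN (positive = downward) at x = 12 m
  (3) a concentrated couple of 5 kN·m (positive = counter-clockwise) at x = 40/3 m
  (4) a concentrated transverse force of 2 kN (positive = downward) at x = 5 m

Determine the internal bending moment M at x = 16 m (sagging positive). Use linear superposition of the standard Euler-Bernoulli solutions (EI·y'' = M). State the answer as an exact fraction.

Load 1 — uniform load w=17 kN/m over full span:
  M_1 = wLx/2 - wL²/12 - wx²/2 = 17·20·16/2 - 17·20²/12 - 17·16²/2 = -68/3 kN·m
Load 2 — point force P=2 kN at a=12 m (b=L-a=8):
  M_2 = Pa²(a+3b)(L-x)/L³ - Pa²b/L²  [x>a] = 2·12²·(12+3·8)·(20-16)/20³ - 2·12²·8/20² = -72/125 kN·m
Load 3 — applied couple M₀=5 kN·m at a=40/3 m (b=L-a=20/3):
  M_3 = R_Ax - M_A - M₀  [x>a] with R_A=1/3, M_A=5/3 = (1/3)·16 - (5/3) - 5 = -4/3 kN·m
Load 4 — point force P=2 kN at a=5 m (b=L-a=15):
  M_4 = Pa²(a+3b)(L-x)/L³ - Pa²b/L²  [x>a] = 2·5²·(5+3·15)·(20-16)/20³ - 2·5²·15/20² = -5/8 kN·m
Superposition: M = Σ M_i = -25201/1000 kN·m ≈ -25.201000 kN·m

M(16) = -25201/1000 kN·m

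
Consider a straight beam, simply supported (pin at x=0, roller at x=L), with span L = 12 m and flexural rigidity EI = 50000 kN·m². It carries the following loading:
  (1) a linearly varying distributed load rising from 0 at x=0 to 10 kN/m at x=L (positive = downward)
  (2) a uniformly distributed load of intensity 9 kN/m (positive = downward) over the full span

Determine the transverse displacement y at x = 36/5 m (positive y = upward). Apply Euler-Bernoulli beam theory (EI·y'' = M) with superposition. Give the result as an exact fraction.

y(36/5) = -707724/9765625 m

Load 1 — triangular load w₀=10 kN/m (0→w₀ over full span):
  y_1 = -w₀x(7L⁴-10L²x²+3x⁴)/(360LEI) = -10·(36/5)·(7·12⁴-10·12²·(36/5)²+3·(36/5)⁴)/(360·12·50000) = -255744/9765625 m
Load 2 — uniform load w=9 kN/m over full span:
  y_2 = -wx(L³-2Lx²+x³)/(24EI) = -9·(36/5)·(12³-2·12·(36/5)²+(36/5)³)/(24·50000) = -90396/1953125 m
Superposition: y = Σ y_i = -707724/9765625 m ≈ -0.072471 m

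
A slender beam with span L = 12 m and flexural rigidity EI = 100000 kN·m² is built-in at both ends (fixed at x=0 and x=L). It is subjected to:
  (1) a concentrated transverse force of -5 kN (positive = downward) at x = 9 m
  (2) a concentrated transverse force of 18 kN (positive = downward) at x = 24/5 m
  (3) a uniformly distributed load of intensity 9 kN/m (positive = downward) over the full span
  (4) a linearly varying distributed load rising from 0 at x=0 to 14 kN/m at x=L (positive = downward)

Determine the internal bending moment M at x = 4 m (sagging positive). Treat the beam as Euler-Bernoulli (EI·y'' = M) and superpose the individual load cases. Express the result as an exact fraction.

M(4) = 1303111/18000 kN·m

Load 1 — point force P=-5 kN at a=9 m (b=L-a=3):
  M_1 = Pb²(3a+b)x/L³ - Pab²/L²  [x≤a] = (-5)·3²·(3·9+3)·4/12³ - (-5)·9·3²/12² = -5/16 kN·m
Load 2 — point force P=18 kN at a=24/5 m (b=L-a=36/5):
  M_2 = Pb²(3a+b)x/L³ - Pab²/L²  [x≤a] = 18·(36/5)²·(3·(24/5)+(36/5))·4/12³ - 18·(24/5)·(36/5)²/12² = 1944/125 kN·m
Load 3 — uniform load w=9 kN/m over full span:
  M_3 = wLx/2 - wL²/12 - wx²/2 = 9·12·4/2 - 9·12²/12 - 9·4²/2 = 36 kN·m
Load 4 — triangular load w₀=14 kN/m (0→w₀ over full span):
  M_4 = 3w₀Lx/20 - w₀L²/30 - w₀x³/(6L) = 3·14·12·4/20 - 14·12²/30 - 14·4³/(6·12) = 952/45 kN·m
Superposition: M = Σ M_i = 1303111/18000 kN·m ≈ 72.395056 kN·m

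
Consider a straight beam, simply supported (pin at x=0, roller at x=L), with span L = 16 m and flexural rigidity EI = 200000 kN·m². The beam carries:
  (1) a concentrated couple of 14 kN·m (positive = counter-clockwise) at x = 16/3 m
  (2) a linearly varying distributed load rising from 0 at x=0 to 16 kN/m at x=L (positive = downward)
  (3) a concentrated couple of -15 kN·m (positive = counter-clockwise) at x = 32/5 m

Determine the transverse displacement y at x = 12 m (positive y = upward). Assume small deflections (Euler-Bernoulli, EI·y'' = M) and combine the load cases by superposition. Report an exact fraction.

y(12) = -113857/4500000 m

Load 1 — applied couple M₀=14 kN·m at a=16/3 m (b=L-a=32/3):
  y_1 = (M₀x³/(6L)-M₀(x-a)²/2+C₁x)/EI  [x>a] with C₁=M₀(3b²-L²)/(6L)=112/9 = (14·12³/(6·16)-14·(12-(16/3))²/2+(112/9)·12)/200000 = 203/450000 m
Load 2 — triangular load w₀=16 kN/m (0→w₀ over full span):
  y_2 = -w₀x(7L⁴-10L²x²+3x⁴)/(360LEI) = -16·12·(7·16⁴-10·16²·12²+3·12⁴)/(360·16·200000) = -238/9375 m
Load 3 — applied couple M₀=-15 kN·m at a=32/5 m (b=L-a=48/5):
  y_3 = (M₀x³/(6L)-M₀(x-a)²/2+C₁x)/EI  [x>a] with C₁=M₀(3b²-L²)/(6L)=-16/5 = ((-15)·12³/(6·16)-(-15)·(12-(32/5))²/2+(-16/5)·12)/200000 = -183/500000 m
Superposition: y = Σ y_i = -113857/4500000 m ≈ -0.025302 m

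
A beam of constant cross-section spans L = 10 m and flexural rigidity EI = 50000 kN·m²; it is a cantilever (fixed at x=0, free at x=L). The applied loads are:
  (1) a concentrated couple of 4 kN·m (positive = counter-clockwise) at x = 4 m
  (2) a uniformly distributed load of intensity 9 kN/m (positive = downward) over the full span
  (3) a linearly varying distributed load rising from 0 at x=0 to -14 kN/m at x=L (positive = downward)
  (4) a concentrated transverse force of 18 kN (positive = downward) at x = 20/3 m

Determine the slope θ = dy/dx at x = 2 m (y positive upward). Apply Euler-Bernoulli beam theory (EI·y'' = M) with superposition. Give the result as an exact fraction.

Load 1 — applied couple M₀=4 kN·m at a=4 m (b=L-a=6):
  θ_1 = M₀x/EI  [x≤a] = 4·2/50000 = 1/6250 rad
Load 2 — uniform load w=9 kN/m over full span:
  θ_2 = -wx(x²-3Lx+3L²)/(6EI) = -9·2·(2²-3·10·2+3·10²)/(6·50000) = -183/12500 rad
Load 3 — triangular load w₀=-14 kN/m (0→w₀ over full span):
  θ_3 = (w₀Lx²/4-w₀L²x/3-w₀x⁴/(24L))/EI = ((-14)·10·2²/4-(-14)·10²·2/3-(-14)·2⁴/(24·10))/50000 = 5957/375000 rad
Load 4 — point force P=18 kN at a=20/3 m (b=L-a=10/3):
  θ_4 = -Px(2a-x)/(2EI)  [x≤a] = -18·2·(2·(20/3)-2)/(2·50000) = -51/12500 rad
Superposition: θ = Σ θ_i = -1003/375000 rad ≈ -0.002675 rad

θ(2) = -1003/375000 rad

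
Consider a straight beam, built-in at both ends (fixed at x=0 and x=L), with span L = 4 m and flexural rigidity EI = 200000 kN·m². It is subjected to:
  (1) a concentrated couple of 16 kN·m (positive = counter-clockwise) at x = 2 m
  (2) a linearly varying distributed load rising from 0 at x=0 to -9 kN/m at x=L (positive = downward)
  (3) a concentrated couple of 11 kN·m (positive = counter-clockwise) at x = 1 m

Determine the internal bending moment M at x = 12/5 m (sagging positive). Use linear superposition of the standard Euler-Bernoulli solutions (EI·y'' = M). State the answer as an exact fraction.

M(12/5) = -20177/2000 kN·m

Load 1 — applied couple M₀=16 kN·m at a=2 m (b=L-a=2):
  M_1 = R_Ax - M_A - M₀  [x>a] with R_A=6, M_A=4 = 6·(12/5) - 4 - 16 = -28/5 kN·m
Load 2 — triangular load w₀=-9 kN/m (0→w₀ over full span):
  M_2 = 3w₀Lx/20 - w₀L²/30 - w₀x³/(6L) = 3·(-9)·4·(12/5)/20 - (-9)·4²/30 - (-9)·(12/5)³/(6·4) = -372/125 kN·m
Load 3 — applied couple M₀=11 kN·m at a=1 m (b=L-a=3):
  M_3 = R_Ax - M_A - M₀  [x>a] with R_A=99/32, M_A=-33/16 = (99/32)·(12/5) - (-33/16) - 11 = -121/80 kN·m
Superposition: M = Σ M_i = -20177/2000 kN·m ≈ -10.088500 kN·m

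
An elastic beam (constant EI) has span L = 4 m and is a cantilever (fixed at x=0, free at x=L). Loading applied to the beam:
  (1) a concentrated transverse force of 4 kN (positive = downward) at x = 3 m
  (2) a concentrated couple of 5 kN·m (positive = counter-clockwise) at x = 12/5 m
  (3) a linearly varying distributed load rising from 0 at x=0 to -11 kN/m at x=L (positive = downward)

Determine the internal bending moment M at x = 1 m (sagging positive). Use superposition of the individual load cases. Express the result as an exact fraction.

Load 1 — point force P=4 kN at a=3 m (b=L-a=1):
  M_1 = -P(a-x)  [x≤a] = -4·(3-1) = -8 kN·m
Load 2 — applied couple M₀=5 kN·m at a=12/5 m (b=L-a=8/5):
  M_2 = M₀  [x≤a] = 5 = 5 kN·m
Load 3 — triangular load w₀=-11 kN/m (0→w₀ over full span):
  M_3 = w₀Lx/2 - w₀L²/3 - w₀x³/(6L) = (-11)·4·1/2 - (-11)·4²/3 - (-11)·1³/(6·4) = 297/8 kN·m
Superposition: M = Σ M_i = 273/8 kN·m ≈ 34.125000 kN·m

M(1) = 273/8 kN·m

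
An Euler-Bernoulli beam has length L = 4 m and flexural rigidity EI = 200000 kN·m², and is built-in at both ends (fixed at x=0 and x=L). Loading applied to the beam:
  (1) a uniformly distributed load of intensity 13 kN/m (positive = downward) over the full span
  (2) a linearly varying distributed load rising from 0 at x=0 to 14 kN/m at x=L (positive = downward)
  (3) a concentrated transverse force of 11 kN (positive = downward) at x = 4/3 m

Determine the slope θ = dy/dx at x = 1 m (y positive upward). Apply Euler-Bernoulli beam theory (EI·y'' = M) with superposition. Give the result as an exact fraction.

θ(1) = -8897/144000000 rad

Load 1 — uniform load w=13 kN/m over full span:
  θ_1 = -wx(L-x)(L-2x)/(12EI) = -13·1·(4-1)·(4-2·1)/(12·200000) = -13/400000 rad
Load 2 — triangular load w₀=14 kN/m (0→w₀ over full span):
  θ_2 = -w₀(2x(L-x)(L-2x)(x+2L)+x²(L-x)²)/(120LEI) = -14·(2·1·(4-1)·(4-2·1)·(1+2·4)+1²·(4-1)²)/(120·4·200000) = -273/16000000 rad
Load 3 — point force P=11 kN at a=4/3 m (b=L-a=8/3):
  θ_3 = -Pb²x(2aL-(3a+b)x)/(2L³EI)  [x≤a] = -11·(8/3)²·1·(2·(4/3)·4-(3·(4/3)+(8/3))·1)/(2·4³·200000) = -11/900000 rad
Superposition: θ = Σ θ_i = -8897/144000000 rad ≈ -0.000062 rad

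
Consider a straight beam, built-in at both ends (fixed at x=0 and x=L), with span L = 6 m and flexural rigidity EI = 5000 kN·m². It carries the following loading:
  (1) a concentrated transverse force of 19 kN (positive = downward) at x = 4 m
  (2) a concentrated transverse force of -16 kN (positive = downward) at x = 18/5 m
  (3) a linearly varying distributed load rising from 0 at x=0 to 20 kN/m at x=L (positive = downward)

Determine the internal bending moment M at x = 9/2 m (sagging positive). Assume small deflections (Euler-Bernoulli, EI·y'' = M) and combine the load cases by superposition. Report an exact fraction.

M(9/2) = 79823/9000 kN·m

Load 1 — point force P=19 kN at a=4 m (b=L-a=2):
  M_1 = Pa²(a+3b)(L-x)/L³ - Pa²b/L²  [x>a] = 19·4²·(4+3·2)·(6-(9/2))/6³ - 19·4²·2/6² = 38/9 kN·m
Load 2 — point force P=-16 kN at a=18/5 m (b=L-a=12/5):
  M_2 = Pa²(a+3b)(L-x)/L³ - Pa²b/L²  [x>a] = (-16)·(18/5)²·((18/5)+3·(12/5))·(6-(9/2))/6³ - (-16)·(18/5)²·(12/5)/6² = -216/125 kN·m
Load 3 — triangular load w₀=20 kN/m (0→w₀ over full span):
  M_3 = 3w₀Lx/20 - w₀L²/30 - w₀x³/(6L) = 3·20·6·(9/2)/20 - 20·6²/30 - 20·(9/2)³/(6·6) = 51/8 kN·m
Superposition: M = Σ M_i = 79823/9000 kN·m ≈ 8.869222 kN·m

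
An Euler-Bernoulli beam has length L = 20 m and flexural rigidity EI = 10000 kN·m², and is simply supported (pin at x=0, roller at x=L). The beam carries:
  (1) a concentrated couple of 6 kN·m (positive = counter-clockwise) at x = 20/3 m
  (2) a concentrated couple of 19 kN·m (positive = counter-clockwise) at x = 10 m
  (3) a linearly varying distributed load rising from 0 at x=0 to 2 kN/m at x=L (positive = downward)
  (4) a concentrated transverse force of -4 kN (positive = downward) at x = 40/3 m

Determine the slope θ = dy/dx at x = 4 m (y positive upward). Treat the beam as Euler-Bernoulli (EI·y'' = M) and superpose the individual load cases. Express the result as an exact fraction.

Load 1 — applied couple M₀=6 kN·m at a=20/3 m (b=L-a=40/3):
  θ_1 = (M₀x²/(2L)+C₁)/EI  [x≤a] with C₁=M₀(3b²-L²)/(6L)=20/3 = (6·4²/(2·20)+(20/3))/10000 = 17/18750 rad
Load 2 — applied couple M₀=19 kN·m at a=10 m (b=L-a=10):
  θ_2 = (M₀x²/(2L)+C₁)/EI  [x≤a] with C₁=M₀(3b²-L²)/(6L)=-95/6 = (19·4²/(2·20)+(-95/6))/10000 = -247/300000 rad
Load 3 — triangular load w₀=2 kN/m (0→w₀ over full span):
  θ_3 = -w₀(7L⁴-30L²x²+15x⁴)/(360LEI) = -2·(7·20⁴-30·20²·4²+15·4⁴)/(360·20·10000) = -728/28125 rad
Load 4 — point force P=-4 kN at a=40/3 m (b=L-a=20/3):
  θ_4 = -Pb(L²-b²-3x²)/(6LEI)  [x≤a] = -(-4)·(20/3)·(20²-(20/3)²-3·4²)/(6·20·10000) = 346/50625 rad
Superposition: θ = Σ θ_i = -153629/8100000 rad ≈ -0.018967 rad

θ(4) = -153629/8100000 rad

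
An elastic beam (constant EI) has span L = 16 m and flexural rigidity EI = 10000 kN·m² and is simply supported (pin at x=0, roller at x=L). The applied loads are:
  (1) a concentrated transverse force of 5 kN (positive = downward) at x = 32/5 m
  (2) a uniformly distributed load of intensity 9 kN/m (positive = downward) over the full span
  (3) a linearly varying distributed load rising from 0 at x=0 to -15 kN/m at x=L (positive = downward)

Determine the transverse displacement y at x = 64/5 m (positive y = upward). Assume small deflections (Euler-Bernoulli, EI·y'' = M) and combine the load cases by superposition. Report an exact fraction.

Load 1 — point force P=5 kN at a=32/5 m (b=L-a=48/5):
  y_1 = -Pa(L-x)(2Lx-a²-x²)/(6LEI)  [x>a] = -5·(32/5)·(16-(64/5))·(2·16·(64/5)-(32/5)²-(64/5)²)/(6·16·10000) = -1024/46875 m
Load 2 — uniform load w=9 kN/m over full span:
  y_2 = -wx(L³-2Lx²+x³)/(24EI) = -9·(64/5)·(16³-2·16·(64/5)²+(64/5)³)/(24·10000) = -178176/390625 m
Load 3 — triangular load w₀=-15 kN/m (0→w₀ over full span):
  y_3 = -w₀x(7L⁴-10L²x²+3x⁴)/(360LEI) = -(-15)·(64/5)·(7·16⁴-10·16²·(64/5)²+3·(64/5)⁴)/(360·16·10000) = 780288/1953125 m
Superposition: y = Σ y_i = -459776/5859375 m ≈ -0.078468 m

y(64/5) = -459776/5859375 m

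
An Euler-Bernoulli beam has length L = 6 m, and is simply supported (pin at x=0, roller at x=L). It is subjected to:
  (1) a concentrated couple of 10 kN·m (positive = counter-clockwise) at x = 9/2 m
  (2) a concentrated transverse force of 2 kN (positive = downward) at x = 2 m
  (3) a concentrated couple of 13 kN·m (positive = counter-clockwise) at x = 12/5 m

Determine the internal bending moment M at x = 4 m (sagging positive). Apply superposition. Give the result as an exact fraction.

M(4) = 11/3 kN·m

Load 1 — applied couple M₀=10 kN·m at a=9/2 m (b=L-a=3/2):
  M_1 = M₀x/L  [x≤a] = 10·4/6 = 20/3 kN·m
Load 2 — point force P=2 kN at a=2 m (b=L-a=4):
  M_2 = Pa(L-x)/L  [x>a] = 2·2·(6-4)/6 = 4/3 kN·m
Load 3 — applied couple M₀=13 kN·m at a=12/5 m (b=L-a=18/5):
  M_3 = M₀x/L - M₀  [x>a] = 13·4/6 - 13 = -13/3 kN·m
Superposition: M = Σ M_i = 11/3 kN·m ≈ 3.666667 kN·m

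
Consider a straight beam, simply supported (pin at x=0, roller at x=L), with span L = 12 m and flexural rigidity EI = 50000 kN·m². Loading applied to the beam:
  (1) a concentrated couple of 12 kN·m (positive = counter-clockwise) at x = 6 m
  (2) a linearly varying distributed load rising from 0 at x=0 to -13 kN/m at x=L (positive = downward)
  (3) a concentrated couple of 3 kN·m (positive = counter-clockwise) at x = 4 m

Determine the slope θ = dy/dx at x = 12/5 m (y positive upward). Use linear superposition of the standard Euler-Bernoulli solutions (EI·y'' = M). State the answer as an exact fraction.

Load 1 — applied couple M₀=12 kN·m at a=6 m (b=L-a=6):
  θ_1 = (M₀x²/(2L)+C₁)/EI  [x≤a] with C₁=M₀(3b²-L²)/(6L)=-6 = (12·(12/5)²/(2·12)+(-6))/50000 = -39/625000 rad
Load 2 — triangular load w₀=-13 kN/m (0→w₀ over full span):
  θ_2 = -w₀(7L⁴-30L²x²+15x⁴)/(360LEI) = -(-13)·(7·12⁴-30·12²·(12/5)²+15·(12/5)⁴)/(360·12·50000) = 14196/1953125 rad
Load 3 — applied couple M₀=3 kN·m at a=4 m (b=L-a=8):
  θ_3 = (M₀x²/(2L)+C₁)/EI  [x≤a] with C₁=M₀(3b²-L²)/(6L)=2 = (3·(12/5)²/(2·12)+2)/50000 = 17/312500 rad
Superposition: θ = Σ θ_i = 113443/15625000 rad ≈ 0.007260 rad

θ(12/5) = 113443/15625000 rad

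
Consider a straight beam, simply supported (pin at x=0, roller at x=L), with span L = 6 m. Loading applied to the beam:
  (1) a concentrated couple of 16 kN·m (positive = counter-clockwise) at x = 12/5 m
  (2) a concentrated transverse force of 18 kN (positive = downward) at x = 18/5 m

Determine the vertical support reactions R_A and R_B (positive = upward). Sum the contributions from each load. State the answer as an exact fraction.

Load 1 — applied couple M₀=16 kN·m at a=12/5 m (b=L-a=18/5):
  R_A = M₀/L = 16/6 = 8/3 kN
  R_B = -M₀/L = -16/6 = -8/3 kN
Load 2 — point force P=18 kN at a=18/5 m (b=L-a=12/5):
  R_A = Pb/L = 18·(12/5)/6 = 36/5 kN
  R_B = Pa/L = 18·(18/5)/6 = 54/5 kN
Superposition: R_A = 148/15 kN, R_B = 122/15 kN

R_A = 148/15 kN, R_B = 122/15 kN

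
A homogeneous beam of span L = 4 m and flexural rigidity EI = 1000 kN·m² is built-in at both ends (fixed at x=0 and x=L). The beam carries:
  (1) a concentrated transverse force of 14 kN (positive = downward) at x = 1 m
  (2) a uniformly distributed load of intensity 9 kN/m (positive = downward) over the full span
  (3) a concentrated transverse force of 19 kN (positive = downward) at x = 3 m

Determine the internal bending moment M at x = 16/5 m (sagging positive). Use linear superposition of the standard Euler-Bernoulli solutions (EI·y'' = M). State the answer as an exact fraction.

Load 1 — point force P=14 kN at a=1 m (b=L-a=3):
  M_1 = Pa²(a+3b)(L-x)/L³ - Pa²b/L²  [x>a] = 14·1²·(1+3·3)·(4-(16/5))/4³ - 14·1²·3/4² = -7/8 kN·m
Load 2 — uniform load w=9 kN/m over full span:
  M_2 = wLx/2 - wL²/12 - wx²/2 = 9·4·(16/5)/2 - 9·4²/12 - 9·(16/5)²/2 = -12/25 kN·m
Load 3 — point force P=19 kN at a=3 m (b=L-a=1):
  M_3 = Pa²(a+3b)(L-x)/L³ - Pa²b/L²  [x>a] = 19·3²·(3+3·1)·(4-(16/5))/4³ - 19·3²·1/4² = 171/80 kN·m
Superposition: M = Σ M_i = 313/400 kN·m ≈ 0.782500 kN·m

M(16/5) = 313/400 kN·m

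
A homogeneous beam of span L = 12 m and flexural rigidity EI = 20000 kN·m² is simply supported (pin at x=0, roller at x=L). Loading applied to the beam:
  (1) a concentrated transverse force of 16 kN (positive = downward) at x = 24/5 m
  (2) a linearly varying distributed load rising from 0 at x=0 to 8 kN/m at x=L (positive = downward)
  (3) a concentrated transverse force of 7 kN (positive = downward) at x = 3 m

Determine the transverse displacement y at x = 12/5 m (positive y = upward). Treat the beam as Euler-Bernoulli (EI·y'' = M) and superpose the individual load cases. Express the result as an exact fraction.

y(12/5) = -33146199/625000000 m

Load 1 — point force P=16 kN at a=24/5 m (b=L-a=36/5):
  y_1 = -Pbx(L²-b²-x²)/(6LEI)  [x≤a] = -16·(36/5)·(12/5)·(12²-(36/5)²-(12/5)²)/(6·12·20000) = -1296/78125 m
Load 2 — triangular load w₀=8 kN/m (0→w₀ over full span):
  y_2 = -w₀x(7L⁴-10L²x²+3x⁴)/(360LEI) = -8·(12/5)·(7·12⁴-10·12²·(12/5)²+3·(12/5)⁴)/(360·12·20000) = -297216/9765625 m
Load 3 — point force P=7 kN at a=3 m (b=L-a=9):
  y_3 = -Pbx(L²-b²-x²)/(6LEI)  [x≤a] = -7·9·(12/5)·(12²-9²-(12/5)²)/(6·12·20000) = -30051/5000000 m
Superposition: y = Σ y_i = -33146199/625000000 m ≈ -0.053034 m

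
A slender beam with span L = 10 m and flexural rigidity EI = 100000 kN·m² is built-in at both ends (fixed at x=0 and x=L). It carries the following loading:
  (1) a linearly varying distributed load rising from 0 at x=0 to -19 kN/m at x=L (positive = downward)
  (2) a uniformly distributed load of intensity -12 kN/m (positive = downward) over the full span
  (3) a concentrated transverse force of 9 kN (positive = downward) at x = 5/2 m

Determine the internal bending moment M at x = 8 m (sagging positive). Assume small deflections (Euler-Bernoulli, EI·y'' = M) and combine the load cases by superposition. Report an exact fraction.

M(8) = 29/480 kN·m

Load 1 — triangular load w₀=-19 kN/m (0→w₀ over full span):
  M_1 = 3w₀Lx/20 - w₀L²/30 - w₀x³/(6L) = 3·(-19)·10·8/20 - (-19)·10²/30 - (-19)·8³/(6·10) = -38/15 kN·m
Load 2 — uniform load w=-12 kN/m over full span:
  M_2 = wLx/2 - wL²/12 - wx²/2 = (-12)·10·8/2 - (-12)·10²/12 - (-12)·8²/2 = 4 kN·m
Load 3 — point force P=9 kN at a=5/2 m (b=L-a=15/2):
  M_3 = Pa²(a+3b)(L-x)/L³ - Pa²b/L²  [x>a] = 9·(5/2)²·((5/2)+3·(15/2))·(10-8)/10³ - 9·(5/2)²·(15/2)/10² = -45/32 kN·m
Superposition: M = Σ M_i = 29/480 kN·m ≈ 0.060417 kN·m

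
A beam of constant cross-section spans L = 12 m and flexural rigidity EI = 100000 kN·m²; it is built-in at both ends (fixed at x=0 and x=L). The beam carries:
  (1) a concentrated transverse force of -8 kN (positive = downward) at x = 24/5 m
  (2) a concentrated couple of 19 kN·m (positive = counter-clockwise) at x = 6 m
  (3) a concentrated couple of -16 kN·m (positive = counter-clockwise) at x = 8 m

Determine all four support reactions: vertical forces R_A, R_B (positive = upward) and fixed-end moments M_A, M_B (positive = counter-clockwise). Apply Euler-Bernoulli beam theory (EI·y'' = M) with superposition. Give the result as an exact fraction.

R_A = -41281/9000 kN, M_A = -21611/1500 kN·m, R_B = -30719/9000 kN, M_B = 6983/500 kN·m

Load 1 — point force P=-8 kN at a=24/5 m (b=L-a=36/5):
  R_A = Pb²(3a+b)/L³ = (-8)·(36/5)²·(3·(24/5)+(36/5))/12³ = -648/125 kN
  M_A = Pab²/L² = (-8)·(24/5)·(36/5)²/12² = -1728/125 kN·m
  R_B = Pa²(a+3b)/L³ = (-8)·(24/5)²·((24/5)+3·(36/5))/12³ = -352/125 kN
  M_B = -Pa²b/L² = -(-8)·(24/5)²·(36/5)/12² = 1152/125 kN·m
Load 2 — applied couple M₀=19 kN·m at a=6 m (b=L-a=6):
  R_A = 6M₀ab/L³ = 6·19·6·6/12³ = 19/8 kN
  M_A = M₀b(2a-b)/L² = 19·6·(2·6-6)/12² = 19/4 kN·m
  R_B = -6M₀ab/L³ = -6·19·6·6/12³ = -19/8 kN
  M_B = M₀a(2b-a)/L² = 19·6·(2·6-6)/12² = 19/4 kN·m
Load 3 — applied couple M₀=-16 kN·m at a=8 m (b=L-a=4):
  R_A = 6M₀ab/L³ = 6·(-16)·8·4/12³ = -16/9 kN
  M_A = M₀b(2a-b)/L² = (-16)·4·(2·8-4)/12² = -16/3 kN·m
  R_B = -6M₀ab/L³ = -6·(-16)·8·4/12³ = 16/9 kN
  M_B = M₀a(2b-a)/L² = (-16)·8·(2·4-8)/12² = 0 kN·m
Superposition: R_A = -41281/9000 kN, M_A = -21611/1500 kN·m, R_B = -30719/9000 kN, M_B = 6983/500 kN·m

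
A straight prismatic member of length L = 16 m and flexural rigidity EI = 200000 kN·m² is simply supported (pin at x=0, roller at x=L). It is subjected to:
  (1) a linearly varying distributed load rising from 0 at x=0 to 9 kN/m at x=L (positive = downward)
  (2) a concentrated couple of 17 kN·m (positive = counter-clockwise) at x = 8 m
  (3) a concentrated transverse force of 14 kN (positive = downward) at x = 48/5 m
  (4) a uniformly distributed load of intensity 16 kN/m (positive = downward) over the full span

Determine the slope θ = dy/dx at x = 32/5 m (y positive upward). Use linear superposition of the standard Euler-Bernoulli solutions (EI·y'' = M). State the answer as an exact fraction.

θ(32/5) = -1076689/187500000 rad

Load 1 — triangular load w₀=9 kN/m (0→w₀ over full span):
  θ_1 = -w₀(7L⁴-30L²x²+15x⁴)/(360LEI) = -9·(7·16⁴-30·16²·(32/5)²+15·(32/5)⁴)/(360·16·200000) = -2584/1953125 rad
Load 2 — applied couple M₀=17 kN·m at a=8 m (b=L-a=8):
  θ_2 = (M₀x²/(2L)+C₁)/EI  [x≤a] with C₁=M₀(3b²-L²)/(6L)=-34/3 = (17·(32/5)²/(2·16)+(-34/3))/200000 = 391/7500000 rad
Load 3 — point force P=14 kN at a=48/5 m (b=L-a=32/5):
  θ_3 = -Pb(L²-b²-3x²)/(6LEI)  [x≤a] = -14·(32/5)·(16²-(32/5)²-3·(32/5)²)/(6·16·200000) = -168/390625 rad
Load 4 — uniform load w=16 kN/m over full span:
  θ_4 = -w(L³-6Lx²+4x³)/(24EI) = -16·(16³-6·16·(32/5)²+4·(32/5)³)/(24·200000) = -4736/1171875 rad
Superposition: θ = Σ θ_i = -1076689/187500000 rad ≈ -0.005742 rad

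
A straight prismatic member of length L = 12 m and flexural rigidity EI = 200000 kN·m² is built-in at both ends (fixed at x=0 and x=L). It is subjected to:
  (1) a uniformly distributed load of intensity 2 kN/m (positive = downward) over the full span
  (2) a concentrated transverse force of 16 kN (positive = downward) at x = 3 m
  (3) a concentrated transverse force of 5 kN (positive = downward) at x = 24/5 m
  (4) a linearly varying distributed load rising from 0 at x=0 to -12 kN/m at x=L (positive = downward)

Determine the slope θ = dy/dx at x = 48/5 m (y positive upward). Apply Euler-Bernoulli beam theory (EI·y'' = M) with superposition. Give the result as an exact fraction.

θ(48/5) = -2943/15625000 rad

Load 1 — uniform load w=2 kN/m over full span:
  θ_1 = -wx(L-x)(L-2x)/(12EI) = -2·(48/5)·(12-(48/5))·(12-2·(48/5))/(12·200000) = 54/390625 rad
Load 2 — point force P=16 kN at a=3 m (b=L-a=9):
  θ_2 = Pa²(L-x)(2bL-(3b+a)(L-x))/(2L³EI)  [x>a] = 16·3²·(12-(48/5))·(2·9·12-(3·9+3)·(12-(48/5)))/(2·12³·200000) = 9/125000 rad
Load 3 — point force P=5 kN at a=24/5 m (b=L-a=36/5):
  θ_3 = Pa²(L-x)(2bL-(3b+a)(L-x))/(2L³EI)  [x>a] = 5·(24/5)²·(12-(48/5))·(2·(36/5)·12-(3·(36/5)+(24/5))·(12-(48/5)))/(2·12³·200000) = 171/3906250 rad
Load 4 — triangular load w₀=-12 kN/m (0→w₀ over full span):
  θ_4 = -w₀(2x(L-x)(L-2x)(x+2L)+x²(L-x)²)/(120LEI) = -(-12)·(2·(48/5)·(12-(48/5))·(12-2·(48/5))·((48/5)+2·12)+(48/5)²·(12-(48/5))²)/(120·12·200000) = -864/1953125 rad
Superposition: θ = Σ θ_i = -2943/15625000 rad ≈ -0.000188 rad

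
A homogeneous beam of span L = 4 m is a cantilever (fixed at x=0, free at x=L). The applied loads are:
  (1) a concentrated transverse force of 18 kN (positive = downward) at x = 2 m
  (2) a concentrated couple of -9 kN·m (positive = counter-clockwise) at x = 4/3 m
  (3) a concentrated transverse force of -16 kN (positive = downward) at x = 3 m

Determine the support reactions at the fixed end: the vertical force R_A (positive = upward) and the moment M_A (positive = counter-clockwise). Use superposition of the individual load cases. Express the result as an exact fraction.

Load 1 — point force P=18 kN at a=2 m (b=L-a=2):
  R_A = P = 18 kN
  M_A = Pa = 18·2 = 36 kN·m
Load 2 — applied couple M₀=-9 kN·m at a=4/3 m (b=L-a=8/3):
  R_A = 0 kN
  M_A = -M₀ = -(-9) = 9 kN·m
Load 3 — point force P=-16 kN at a=3 m (b=L-a=1):
  R_A = P = (-16) = -16 kN
  M_A = Pa = (-16)·3 = -48 kN·m
Superposition: R_A = 2 kN, M_A = -3 kN·m

R_A = 2 kN, M_A = -3 kN·m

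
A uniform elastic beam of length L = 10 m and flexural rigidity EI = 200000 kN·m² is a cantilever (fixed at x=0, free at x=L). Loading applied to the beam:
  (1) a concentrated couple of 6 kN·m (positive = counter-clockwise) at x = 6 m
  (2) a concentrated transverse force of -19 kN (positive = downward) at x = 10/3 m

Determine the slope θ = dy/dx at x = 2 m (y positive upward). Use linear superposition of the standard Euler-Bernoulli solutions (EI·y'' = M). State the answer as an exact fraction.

Load 1 — applied couple M₀=6 kN·m at a=6 m (b=L-a=4):
  θ_1 = M₀x/EI  [x≤a] = 6·2/200000 = 3/50000 rad
Load 2 — point force P=-19 kN at a=10/3 m (b=L-a=20/3):
  θ_2 = -Px(2a-x)/(2EI)  [x≤a] = -(-19)·2·(2·(10/3)-2)/(2·200000) = 133/300000 rad
Superposition: θ = Σ θ_i = 151/300000 rad ≈ 0.000503 rad

θ(2) = 151/300000 rad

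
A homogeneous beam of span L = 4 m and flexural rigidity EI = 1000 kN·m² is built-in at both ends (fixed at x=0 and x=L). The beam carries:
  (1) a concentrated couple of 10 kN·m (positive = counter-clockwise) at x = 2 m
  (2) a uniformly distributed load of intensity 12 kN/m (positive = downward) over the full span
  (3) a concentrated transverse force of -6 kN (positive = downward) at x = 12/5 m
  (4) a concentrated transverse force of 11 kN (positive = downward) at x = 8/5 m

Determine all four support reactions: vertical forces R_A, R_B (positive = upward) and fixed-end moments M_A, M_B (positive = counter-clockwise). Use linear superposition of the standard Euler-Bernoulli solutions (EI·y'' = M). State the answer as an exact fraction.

Load 1 — applied couple M₀=10 kN·m at a=2 m (b=L-a=2):
  R_A = 6M₀ab/L³ = 6·10·2·2/4³ = 15/4 kN
  M_A = M₀b(2a-b)/L² = 10·2·(2·2-2)/4² = 5/2 kN·m
  R_B = -6M₀ab/L³ = -6·10·2·2/4³ = -15/4 kN
  M_B = M₀a(2b-a)/L² = 10·2·(2·2-2)/4² = 5/2 kN·m
Load 2 — uniform load w=12 kN/m over full span:
  R_A = wL/2 = 12·4/2 = 24 kN
  M_A = wL²/12 = 12·4²/12 = 16 kN·m
  R_B = wL/2 = 12·4/2 = 24 kN
  M_B = -wL²/12 = -12·4²/12 = -16 kN·m
Load 3 — point force P=-6 kN at a=12/5 m (b=L-a=8/5):
  R_A = Pb²(3a+b)/L³ = (-6)·(8/5)²·(3·(12/5)+(8/5))/4³ = -264/125 kN
  M_A = Pab²/L² = (-6)·(12/5)·(8/5)²/4² = -288/125 kN·m
  R_B = Pa²(a+3b)/L³ = (-6)·(12/5)²·((12/5)+3·(8/5))/4³ = -486/125 kN
  M_B = -Pa²b/L² = -(-6)·(12/5)²·(8/5)/4² = 432/125 kN·m
Load 4 — point force P=11 kN at a=8/5 m (b=L-a=12/5):
  R_A = Pb²(3a+b)/L³ = 11·(12/5)²·(3·(8/5)+(12/5))/4³ = 891/125 kN
  M_A = Pab²/L² = 11·(8/5)·(12/5)²/4² = 792/125 kN·m
  R_B = Pa²(a+3b)/L³ = 11·(8/5)²·((8/5)+3·(12/5))/4³ = 484/125 kN
  M_B = -Pa²b/L² = -11·(8/5)²·(12/5)/4² = -528/125 kN·m
Superposition: R_A = 16383/500 kN, M_A = 5633/250 kN·m, R_B = 10117/500 kN, M_B = -3567/250 kN·m

R_A = 16383/500 kN, M_A = 5633/250 kN·m, R_B = 10117/500 kN, M_B = -3567/250 kN·m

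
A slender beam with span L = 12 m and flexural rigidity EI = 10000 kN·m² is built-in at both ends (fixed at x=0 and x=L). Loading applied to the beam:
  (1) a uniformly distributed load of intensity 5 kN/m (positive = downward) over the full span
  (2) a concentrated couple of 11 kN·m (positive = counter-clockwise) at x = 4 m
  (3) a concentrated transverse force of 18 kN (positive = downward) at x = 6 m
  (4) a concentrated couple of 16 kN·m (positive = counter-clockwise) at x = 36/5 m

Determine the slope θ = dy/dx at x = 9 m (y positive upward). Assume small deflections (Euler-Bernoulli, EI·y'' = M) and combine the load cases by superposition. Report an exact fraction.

Load 1 — uniform load w=5 kN/m over full span:
  θ_1 = -wx(L-x)(L-2x)/(12EI) = -5·9·(12-9)·(12-2·9)/(12·10000) = 27/4000 rad
Load 2 — applied couple M₀=11 kN·m at a=4 m (b=L-a=8):
  θ_2 = (R_Ax²/2 - M_Ax - M₀(x-a))/EI  [x>a] with R_A=11/9, M_A=0 = ((11/9)·9²/2 - 0·9 - 11·(9-4))/10000 = -11/20000 rad
Load 3 — point force P=18 kN at a=6 m (b=L-a=6):
  θ_3 = Pa²(L-x)(2bL-(3b+a)(L-x))/(2L³EI)  [x>a] = 18·6²·(12-9)·(2·6·12-(3·6+6)·(12-9))/(2·12³·10000) = 81/20000 rad
Load 4 — applied couple M₀=16 kN·m at a=36/5 m (b=L-a=24/5):
  θ_4 = (R_Ax²/2 - M_Ax - M₀(x-a))/EI  [x>a] with R_A=48/25, M_A=128/25 = ((48/25)·9²/2 - (128/25)·9 - 16·(9-(36/5)))/10000 = 9/31250 rad
Superposition: θ = Σ θ_i = 5269/500000 rad ≈ 0.010538 rad

θ(9) = 5269/500000 rad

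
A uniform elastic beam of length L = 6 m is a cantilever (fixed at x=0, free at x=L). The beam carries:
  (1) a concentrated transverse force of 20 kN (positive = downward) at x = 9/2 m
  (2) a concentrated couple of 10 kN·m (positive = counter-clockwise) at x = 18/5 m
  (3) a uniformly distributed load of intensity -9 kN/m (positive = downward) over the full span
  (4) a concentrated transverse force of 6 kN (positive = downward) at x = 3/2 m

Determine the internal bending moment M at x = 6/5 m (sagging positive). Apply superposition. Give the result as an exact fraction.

M(6/5) = 1147/25 kN·m

Load 1 — point force P=20 kN at a=9/2 m (b=L-a=3/2):
  M_1 = -P(a-x)  [x≤a] = -20·((9/2)-(6/5)) = -66 kN·m
Load 2 — applied couple M₀=10 kN·m at a=18/5 m (b=L-a=12/5):
  M_2 = M₀  [x≤a] = 10 = 10 kN·m
Load 3 — uniform load w=-9 kN/m over full span:
  M_3 = -w(L-x)²/2 = -(-9)·(6-(6/5))²/2 = 2592/25 kN·m
Load 4 — point force P=6 kN at a=3/2 m (b=L-a=9/2):
  M_4 = -P(a-x)  [x≤a] = -6·((3/2)-(6/5)) = -9/5 kN·m
Superposition: M = Σ M_i = 1147/25 kN·m ≈ 45.880000 kN·m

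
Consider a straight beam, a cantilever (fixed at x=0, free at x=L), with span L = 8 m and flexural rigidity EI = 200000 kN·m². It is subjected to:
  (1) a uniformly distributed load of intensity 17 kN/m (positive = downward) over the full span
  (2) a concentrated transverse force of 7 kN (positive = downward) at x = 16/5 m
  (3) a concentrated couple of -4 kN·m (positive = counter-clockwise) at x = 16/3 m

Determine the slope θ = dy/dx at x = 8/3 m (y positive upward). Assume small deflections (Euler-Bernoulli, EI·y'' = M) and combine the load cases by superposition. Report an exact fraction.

Load 1 — uniform load w=17 kN/m over full span:
  θ_1 = -wx(x²-3Lx+3L²)/(6EI) = -17·(8/3)·((8/3)²-3·8·(8/3)+3·8²)/(6·200000) = -1292/253125 rad
Load 2 — point force P=7 kN at a=16/5 m (b=L-a=24/5):
  θ_2 = -Px(2a-x)/(2EI)  [x≤a] = -7·(8/3)·(2·(16/5)-(8/3))/(2·200000) = -49/281250 rad
Load 3 — applied couple M₀=-4 kN·m at a=16/3 m (b=L-a=8/3):
  θ_3 = M₀x/EI  [x≤a] = (-4)·(8/3)/200000 = -1/18750 rad
Superposition: θ = Σ θ_i = -6748/1265625 rad ≈ -0.005332 rad

θ(8/3) = -6748/1265625 rad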